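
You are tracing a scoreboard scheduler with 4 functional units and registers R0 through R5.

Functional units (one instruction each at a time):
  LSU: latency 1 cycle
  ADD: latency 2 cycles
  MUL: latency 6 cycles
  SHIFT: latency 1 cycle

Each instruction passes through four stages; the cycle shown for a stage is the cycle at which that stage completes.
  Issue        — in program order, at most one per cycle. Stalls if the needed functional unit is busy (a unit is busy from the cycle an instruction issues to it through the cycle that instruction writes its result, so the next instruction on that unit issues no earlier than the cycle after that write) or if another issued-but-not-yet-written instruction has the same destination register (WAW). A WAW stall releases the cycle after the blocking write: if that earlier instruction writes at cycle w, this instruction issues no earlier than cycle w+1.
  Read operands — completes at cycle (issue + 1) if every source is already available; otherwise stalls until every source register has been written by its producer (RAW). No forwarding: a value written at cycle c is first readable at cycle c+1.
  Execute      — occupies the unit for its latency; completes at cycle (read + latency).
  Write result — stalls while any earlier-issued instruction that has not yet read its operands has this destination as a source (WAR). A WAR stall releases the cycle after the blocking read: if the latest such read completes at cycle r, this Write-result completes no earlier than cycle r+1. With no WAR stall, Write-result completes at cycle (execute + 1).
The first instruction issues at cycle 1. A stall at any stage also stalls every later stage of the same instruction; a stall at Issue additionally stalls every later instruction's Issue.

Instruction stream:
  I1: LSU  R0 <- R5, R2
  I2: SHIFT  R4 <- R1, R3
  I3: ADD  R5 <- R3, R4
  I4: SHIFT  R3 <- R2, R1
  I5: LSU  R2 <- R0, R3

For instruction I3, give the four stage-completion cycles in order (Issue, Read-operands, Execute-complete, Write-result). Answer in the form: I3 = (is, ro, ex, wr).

I3 = (3, 6, 8, 9)

[I1] 1/2/3/4
[I2] 2/3/4/5
[I3] 3/6/8/9  (RAW R4: wait I2 write@5)
[I4] 6/7/8/9  (struct: SHIFT busy until I2 writes@5)
[I5] 7/10/11/12  (RAW R3: wait I4 write@9)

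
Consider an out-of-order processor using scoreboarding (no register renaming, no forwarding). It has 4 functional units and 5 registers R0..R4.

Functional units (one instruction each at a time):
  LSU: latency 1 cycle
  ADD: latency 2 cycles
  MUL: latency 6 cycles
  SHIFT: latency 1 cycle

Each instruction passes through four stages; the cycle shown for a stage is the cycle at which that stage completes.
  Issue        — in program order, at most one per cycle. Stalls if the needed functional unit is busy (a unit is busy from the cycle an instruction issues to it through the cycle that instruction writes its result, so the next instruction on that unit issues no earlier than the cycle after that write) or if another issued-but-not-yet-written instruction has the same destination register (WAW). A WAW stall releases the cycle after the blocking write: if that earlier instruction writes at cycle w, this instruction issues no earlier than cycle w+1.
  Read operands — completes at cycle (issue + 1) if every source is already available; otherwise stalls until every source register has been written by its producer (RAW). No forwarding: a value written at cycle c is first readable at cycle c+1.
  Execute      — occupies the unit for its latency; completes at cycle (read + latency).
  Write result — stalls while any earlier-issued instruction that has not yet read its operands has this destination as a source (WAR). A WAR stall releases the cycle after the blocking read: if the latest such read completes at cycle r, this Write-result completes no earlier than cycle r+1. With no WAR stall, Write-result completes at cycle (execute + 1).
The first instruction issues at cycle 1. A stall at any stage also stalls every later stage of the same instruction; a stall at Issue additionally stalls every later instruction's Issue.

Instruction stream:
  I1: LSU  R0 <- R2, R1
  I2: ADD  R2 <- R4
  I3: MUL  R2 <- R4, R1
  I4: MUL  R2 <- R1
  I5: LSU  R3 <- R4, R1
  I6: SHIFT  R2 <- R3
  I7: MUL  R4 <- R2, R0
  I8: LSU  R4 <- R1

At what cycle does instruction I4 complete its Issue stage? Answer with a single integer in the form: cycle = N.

cycle = 16

t=1  issue I1 (LSU)
t=2  I1 read-ops; issue I2 (ADD)
t=3  I1 finished on LSU; I2 read-ops
t=4  I1→R0
t=5  I2 finished on ADD
t=6  I2→R2
t=7  issue I3 (MUL)
t=8  I3 read-ops
t=14  I3 finished on MUL
t=15  I3→R2
t=16  issue I4 (MUL)
t=17  I4 read-ops; issue I5 (LSU)
t=18  I5 read-ops
t=19  I5 finished on LSU
t=20  I5→R3
t=23  I4 finished on MUL
t=24  I4→R2
t=25  issue I6 (SHIFT)
t=26  I6 read-ops; issue I7 (MUL)
t=27  I6 finished on SHIFT
t=28  I6→R2
t=29  I7 read-ops
t=35  I7 finished on MUL
t=36  I7→R4
t=37  issue I8 (LSU)
t=38  I8 read-ops
t=39  I8 finished on LSU
t=40  I8→R4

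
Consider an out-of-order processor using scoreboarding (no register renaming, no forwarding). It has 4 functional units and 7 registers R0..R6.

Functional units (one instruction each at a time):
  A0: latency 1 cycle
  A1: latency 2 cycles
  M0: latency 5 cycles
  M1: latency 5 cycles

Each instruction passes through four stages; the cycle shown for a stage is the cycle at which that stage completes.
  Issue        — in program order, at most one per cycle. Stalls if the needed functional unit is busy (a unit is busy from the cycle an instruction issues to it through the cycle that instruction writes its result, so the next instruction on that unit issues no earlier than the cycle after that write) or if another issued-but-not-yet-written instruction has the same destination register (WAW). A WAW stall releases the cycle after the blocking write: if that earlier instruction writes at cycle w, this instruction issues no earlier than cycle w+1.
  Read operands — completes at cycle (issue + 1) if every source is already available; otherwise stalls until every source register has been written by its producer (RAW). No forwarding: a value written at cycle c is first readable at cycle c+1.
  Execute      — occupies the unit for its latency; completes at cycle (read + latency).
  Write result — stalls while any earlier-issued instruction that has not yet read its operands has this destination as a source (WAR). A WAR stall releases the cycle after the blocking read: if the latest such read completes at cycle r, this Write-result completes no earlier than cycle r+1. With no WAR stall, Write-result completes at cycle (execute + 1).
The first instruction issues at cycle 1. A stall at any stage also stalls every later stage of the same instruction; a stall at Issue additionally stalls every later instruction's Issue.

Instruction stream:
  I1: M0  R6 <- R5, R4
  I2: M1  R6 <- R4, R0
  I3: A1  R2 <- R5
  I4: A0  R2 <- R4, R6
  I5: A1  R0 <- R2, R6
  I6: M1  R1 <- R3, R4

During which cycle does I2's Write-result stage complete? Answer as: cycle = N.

cycle = 16

I1  is:1  ro:2  ex:7  wr:8
I2  is:9  ro:10  ex:15  wr:16  — WAW R6: wait I1 write@8
I3  is:10  ro:11  ex:13  wr:14
I4  is:15  ro:17  ex:18  wr:19  — WAW R2: wait I3 write@14, RAW R6: wait I2 write@16
I5  is:16  ro:20  ex:22  wr:23  — RAW R2: wait I4 write@19
I6  is:17  ro:18  ex:23  wr:24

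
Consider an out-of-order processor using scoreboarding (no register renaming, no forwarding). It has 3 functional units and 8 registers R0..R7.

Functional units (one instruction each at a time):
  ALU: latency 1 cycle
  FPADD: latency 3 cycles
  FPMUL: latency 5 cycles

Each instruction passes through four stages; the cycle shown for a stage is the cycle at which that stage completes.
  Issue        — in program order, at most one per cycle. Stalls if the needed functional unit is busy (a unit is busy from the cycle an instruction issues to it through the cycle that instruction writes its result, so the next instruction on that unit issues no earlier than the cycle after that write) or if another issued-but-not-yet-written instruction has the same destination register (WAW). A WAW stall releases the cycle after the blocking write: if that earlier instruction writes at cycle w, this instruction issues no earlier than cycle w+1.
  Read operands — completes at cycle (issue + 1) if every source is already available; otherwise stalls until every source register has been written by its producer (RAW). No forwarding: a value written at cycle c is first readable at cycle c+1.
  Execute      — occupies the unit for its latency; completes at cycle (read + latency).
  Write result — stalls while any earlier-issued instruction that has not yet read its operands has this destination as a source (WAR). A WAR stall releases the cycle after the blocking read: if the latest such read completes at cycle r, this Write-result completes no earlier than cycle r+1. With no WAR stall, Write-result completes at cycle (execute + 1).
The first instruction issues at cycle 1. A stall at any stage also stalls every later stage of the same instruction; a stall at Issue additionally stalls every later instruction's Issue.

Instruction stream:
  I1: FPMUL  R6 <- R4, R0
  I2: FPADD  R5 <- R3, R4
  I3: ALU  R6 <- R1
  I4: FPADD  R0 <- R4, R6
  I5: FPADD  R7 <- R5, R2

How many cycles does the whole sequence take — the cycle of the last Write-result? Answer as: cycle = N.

t=1  issue I1 (FPMUL)
t=2  I1 read-ops; issue I2 (FPADD)
t=3  I2 read-ops
t=6  I2 finished on FPADD
t=7  I1 finished on FPMUL; I2→R5
t=8  I1→R6
t=9  issue I3 (ALU)
t=10  I3 read-ops; issue I4 (FPADD)
t=11  I3 finished on ALU
t=12  I3→R6
t=13  I4 read-ops
t=16  I4 finished on FPADD
t=17  I4→R0
t=18  issue I5 (FPADD)
t=19  I5 read-ops
t=22  I5 finished on FPADD
t=23  I5→R7

cycle = 23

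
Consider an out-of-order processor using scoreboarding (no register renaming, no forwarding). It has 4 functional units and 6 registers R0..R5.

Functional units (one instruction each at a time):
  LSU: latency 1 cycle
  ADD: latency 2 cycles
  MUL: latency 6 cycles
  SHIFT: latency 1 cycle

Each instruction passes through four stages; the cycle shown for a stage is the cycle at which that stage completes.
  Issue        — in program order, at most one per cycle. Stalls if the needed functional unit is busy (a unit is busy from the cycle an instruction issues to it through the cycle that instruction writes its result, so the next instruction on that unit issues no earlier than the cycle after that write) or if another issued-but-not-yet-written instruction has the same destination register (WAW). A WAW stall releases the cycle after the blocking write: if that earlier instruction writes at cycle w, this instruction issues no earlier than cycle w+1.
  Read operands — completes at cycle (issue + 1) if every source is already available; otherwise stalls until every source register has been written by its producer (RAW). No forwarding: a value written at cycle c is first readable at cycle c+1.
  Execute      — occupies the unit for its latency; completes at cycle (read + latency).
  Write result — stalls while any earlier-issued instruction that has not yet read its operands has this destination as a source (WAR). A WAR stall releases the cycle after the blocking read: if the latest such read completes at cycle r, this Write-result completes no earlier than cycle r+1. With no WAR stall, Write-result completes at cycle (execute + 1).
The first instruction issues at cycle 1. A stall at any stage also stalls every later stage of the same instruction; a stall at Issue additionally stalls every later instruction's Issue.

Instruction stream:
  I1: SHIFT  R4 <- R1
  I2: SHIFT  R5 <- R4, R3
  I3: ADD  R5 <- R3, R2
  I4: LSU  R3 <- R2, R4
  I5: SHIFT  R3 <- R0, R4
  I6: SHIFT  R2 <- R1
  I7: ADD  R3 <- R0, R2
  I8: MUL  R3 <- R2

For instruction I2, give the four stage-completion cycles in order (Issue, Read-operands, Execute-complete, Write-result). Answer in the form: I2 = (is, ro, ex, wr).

  I1 | 1 | 2 | 3 | 4
  I2 | 5 | 6 | 7 | 8   struct: SHIFT busy until I1 writes@4
  I3 | 9 | 10 | 12 | 13   WAW R5: wait I2 write@8
  I4 | 10 | 11 | 12 | 13
  I5 | 14 | 15 | 16 | 17   WAW R3: wait I4 write@13
  I6 | 18 | 19 | 20 | 21   struct: SHIFT busy until I5 writes@17
  I7 | 19 | 22 | 24 | 25   RAW R2: wait I6 write@21
  I8 | 26 | 27 | 33 | 34   WAW R3: wait I7 write@25

I2 = (5, 6, 7, 8)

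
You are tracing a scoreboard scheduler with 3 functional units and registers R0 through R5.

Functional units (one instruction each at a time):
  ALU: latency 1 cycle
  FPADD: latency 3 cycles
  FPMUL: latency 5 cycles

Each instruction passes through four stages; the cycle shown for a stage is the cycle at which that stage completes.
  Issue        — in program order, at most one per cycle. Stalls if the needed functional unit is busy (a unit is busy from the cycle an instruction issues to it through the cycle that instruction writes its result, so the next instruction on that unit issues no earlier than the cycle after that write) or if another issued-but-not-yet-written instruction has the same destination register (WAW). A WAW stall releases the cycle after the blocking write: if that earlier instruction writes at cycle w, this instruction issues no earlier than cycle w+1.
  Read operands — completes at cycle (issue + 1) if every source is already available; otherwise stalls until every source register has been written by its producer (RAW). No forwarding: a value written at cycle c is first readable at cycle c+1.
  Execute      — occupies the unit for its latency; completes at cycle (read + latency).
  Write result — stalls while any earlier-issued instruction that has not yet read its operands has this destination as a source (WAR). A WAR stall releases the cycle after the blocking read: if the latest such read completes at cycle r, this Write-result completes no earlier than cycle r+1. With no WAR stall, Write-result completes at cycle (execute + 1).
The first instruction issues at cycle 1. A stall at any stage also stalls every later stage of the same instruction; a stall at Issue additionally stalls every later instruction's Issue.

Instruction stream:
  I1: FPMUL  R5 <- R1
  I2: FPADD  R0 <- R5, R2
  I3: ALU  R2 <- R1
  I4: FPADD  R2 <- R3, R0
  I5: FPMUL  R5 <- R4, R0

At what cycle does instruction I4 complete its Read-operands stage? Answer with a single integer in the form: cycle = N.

cycle 1: I1 issues→FPMUL
cycle 2: I1 reads | I2 issues→FPADD
cycle 3: I3 issues→ALU
cycle 4: I3 reads
cycle 5: I3 exec-done
cycle 7: I1 exec-done
cycle 8: I1 writes R5
cycle 9: I2 reads
cycle 10: I3 writes R2
cycle 12: I2 exec-done
cycle 13: I2 writes R0
cycle 14: I4 issues→FPADD
cycle 15: I4 reads | I5 issues→FPMUL
cycle 16: I5 reads
cycle 18: I4 exec-done
cycle 19: I4 writes R2
cycle 21: I5 exec-done
cycle 22: I5 writes R5

cycle = 15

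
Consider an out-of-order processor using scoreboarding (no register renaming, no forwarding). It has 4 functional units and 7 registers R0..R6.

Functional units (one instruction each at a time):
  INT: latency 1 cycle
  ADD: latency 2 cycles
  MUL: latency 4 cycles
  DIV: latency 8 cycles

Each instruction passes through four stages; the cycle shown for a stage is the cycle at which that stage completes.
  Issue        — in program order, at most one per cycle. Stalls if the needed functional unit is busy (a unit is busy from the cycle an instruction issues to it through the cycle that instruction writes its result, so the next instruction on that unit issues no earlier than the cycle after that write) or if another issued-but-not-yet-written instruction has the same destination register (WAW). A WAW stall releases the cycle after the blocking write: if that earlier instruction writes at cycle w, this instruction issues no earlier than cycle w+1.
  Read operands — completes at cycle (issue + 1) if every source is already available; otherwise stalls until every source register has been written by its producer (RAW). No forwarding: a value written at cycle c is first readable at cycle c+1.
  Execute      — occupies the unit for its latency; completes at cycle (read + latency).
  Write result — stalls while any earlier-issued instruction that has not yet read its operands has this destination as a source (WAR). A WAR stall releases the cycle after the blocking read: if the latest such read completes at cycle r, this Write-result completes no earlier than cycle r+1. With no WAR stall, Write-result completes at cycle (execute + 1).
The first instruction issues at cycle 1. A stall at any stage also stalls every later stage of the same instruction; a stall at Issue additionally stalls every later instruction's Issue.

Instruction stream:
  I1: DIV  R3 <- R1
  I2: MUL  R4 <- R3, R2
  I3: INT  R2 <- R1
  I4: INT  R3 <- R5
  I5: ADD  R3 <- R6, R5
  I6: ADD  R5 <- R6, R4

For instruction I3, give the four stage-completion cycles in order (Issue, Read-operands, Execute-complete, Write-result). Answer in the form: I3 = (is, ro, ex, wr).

I1: IS=1 RO=2 EX=10 WR=11
I2: IS=2 RO=12 EX=16 WR=17  [RAW R3: wait I1 write@11]
I3: IS=3 RO=4 EX=5 WR=13  [WAR R2: wait I2 read@12]
I4: IS=14 RO=15 EX=16 WR=17  [struct: INT busy until I3 writes@13]
I5: IS=18 RO=19 EX=21 WR=22  [WAW R3: wait I4 write@17]
I6: IS=23 RO=24 EX=26 WR=27  [struct: ADD busy until I5 writes@22]

I3 = (3, 4, 5, 13)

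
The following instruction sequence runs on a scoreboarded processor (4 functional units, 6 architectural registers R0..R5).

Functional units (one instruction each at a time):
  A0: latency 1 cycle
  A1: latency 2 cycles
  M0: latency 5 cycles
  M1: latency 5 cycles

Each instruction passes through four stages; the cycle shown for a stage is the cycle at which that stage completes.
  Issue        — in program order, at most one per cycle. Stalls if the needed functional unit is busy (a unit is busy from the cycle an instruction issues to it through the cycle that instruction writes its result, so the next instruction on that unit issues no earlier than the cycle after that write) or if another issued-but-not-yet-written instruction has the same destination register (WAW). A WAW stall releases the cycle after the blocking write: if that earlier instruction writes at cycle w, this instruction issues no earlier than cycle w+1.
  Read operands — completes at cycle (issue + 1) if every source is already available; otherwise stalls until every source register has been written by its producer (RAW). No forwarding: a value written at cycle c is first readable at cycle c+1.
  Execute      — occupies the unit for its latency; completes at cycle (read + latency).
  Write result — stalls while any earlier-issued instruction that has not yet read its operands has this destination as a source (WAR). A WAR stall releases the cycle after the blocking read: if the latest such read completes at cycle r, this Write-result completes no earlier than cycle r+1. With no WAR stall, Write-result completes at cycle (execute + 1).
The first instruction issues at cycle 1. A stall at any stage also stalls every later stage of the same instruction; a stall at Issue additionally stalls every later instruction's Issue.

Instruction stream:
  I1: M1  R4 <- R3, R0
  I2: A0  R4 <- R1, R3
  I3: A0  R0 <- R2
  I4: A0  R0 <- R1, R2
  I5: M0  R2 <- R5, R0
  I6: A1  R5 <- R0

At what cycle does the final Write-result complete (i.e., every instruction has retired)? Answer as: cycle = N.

I1  is:1  ro:2  ex:7  wr:8
I2  is:9  ro:10  ex:11  wr:12  — WAW R4: wait I1 write@8
I3  is:13  ro:14  ex:15  wr:16  — struct: A0 busy until I2 writes@12
I4  is:17  ro:18  ex:19  wr:20  — struct: A0 busy until I3 writes@16
I5  is:18  ro:21  ex:26  wr:27  — RAW R0: wait I4 write@20
I6  is:19  ro:21  ex:23  wr:24  — RAW R0: wait I4 write@20

cycle = 27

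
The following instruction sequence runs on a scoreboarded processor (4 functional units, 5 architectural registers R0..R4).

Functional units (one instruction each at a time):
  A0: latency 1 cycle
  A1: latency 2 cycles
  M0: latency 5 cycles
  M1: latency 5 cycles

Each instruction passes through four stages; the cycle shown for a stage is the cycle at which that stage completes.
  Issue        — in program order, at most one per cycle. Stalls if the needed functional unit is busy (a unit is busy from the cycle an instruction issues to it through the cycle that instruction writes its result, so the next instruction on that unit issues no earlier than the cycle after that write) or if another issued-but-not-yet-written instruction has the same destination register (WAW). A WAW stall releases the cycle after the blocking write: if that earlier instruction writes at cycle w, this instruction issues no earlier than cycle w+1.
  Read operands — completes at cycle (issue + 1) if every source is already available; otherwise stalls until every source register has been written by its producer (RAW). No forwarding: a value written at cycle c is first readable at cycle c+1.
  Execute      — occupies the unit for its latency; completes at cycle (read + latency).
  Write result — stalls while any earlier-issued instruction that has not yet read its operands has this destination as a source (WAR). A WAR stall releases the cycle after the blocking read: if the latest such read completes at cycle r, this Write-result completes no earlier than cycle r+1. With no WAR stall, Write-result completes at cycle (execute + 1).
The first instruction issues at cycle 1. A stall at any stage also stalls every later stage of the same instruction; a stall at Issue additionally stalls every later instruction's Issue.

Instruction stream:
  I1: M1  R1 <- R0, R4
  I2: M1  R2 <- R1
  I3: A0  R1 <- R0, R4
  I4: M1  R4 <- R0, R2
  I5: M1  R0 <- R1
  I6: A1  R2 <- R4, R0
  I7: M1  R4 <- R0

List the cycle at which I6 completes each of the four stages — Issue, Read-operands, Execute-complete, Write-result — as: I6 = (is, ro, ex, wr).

I1 -> (1, 2, 7, 8)
I2 -> (9, 10, 15, 16)  // struct: M1 busy until I1 writes@8
I3 -> (10, 11, 12, 13)
I4 -> (17, 18, 23, 24)  // struct: M1 busy until I2 writes@16
I5 -> (25, 26, 31, 32)  // struct: M1 busy until I4 writes@24
I6 -> (26, 33, 35, 36)  // RAW R0: wait I5 write@32
I7 -> (33, 34, 39, 40)  // struct: M1 busy until I5 writes@32

I6 = (26, 33, 35, 36)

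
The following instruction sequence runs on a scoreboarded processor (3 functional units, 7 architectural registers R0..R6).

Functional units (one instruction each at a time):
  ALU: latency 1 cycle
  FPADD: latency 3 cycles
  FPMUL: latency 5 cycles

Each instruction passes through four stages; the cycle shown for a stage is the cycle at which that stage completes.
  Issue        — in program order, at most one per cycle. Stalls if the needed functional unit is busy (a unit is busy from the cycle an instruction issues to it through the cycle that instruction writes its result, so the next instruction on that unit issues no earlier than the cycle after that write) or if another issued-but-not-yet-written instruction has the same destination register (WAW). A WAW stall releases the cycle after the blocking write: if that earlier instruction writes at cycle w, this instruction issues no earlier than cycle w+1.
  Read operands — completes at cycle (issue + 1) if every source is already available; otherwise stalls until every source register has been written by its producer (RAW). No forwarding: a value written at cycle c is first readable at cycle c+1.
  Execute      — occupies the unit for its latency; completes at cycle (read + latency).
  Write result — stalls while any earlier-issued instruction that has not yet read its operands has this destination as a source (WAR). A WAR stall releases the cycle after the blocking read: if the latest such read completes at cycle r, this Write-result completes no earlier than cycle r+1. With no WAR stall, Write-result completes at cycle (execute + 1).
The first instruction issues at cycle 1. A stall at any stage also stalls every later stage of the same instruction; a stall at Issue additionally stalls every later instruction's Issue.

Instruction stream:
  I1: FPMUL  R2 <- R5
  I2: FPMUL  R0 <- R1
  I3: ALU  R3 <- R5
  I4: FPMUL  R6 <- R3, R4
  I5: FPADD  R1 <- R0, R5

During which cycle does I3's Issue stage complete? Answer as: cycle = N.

[1] I1 issues→FPMUL
[2] I1 reads
[7] I1 exec-done
[8] I1 writes R2
[9] I2 issues→FPMUL
[10] I2 reads · I3 issues→ALU
[11] I3 reads
[12] I3 exec-done
[13] I3 writes R3
[15] I2 exec-done
[16] I2 writes R0
[17] I4 issues→FPMUL
[18] I4 reads · I5 issues→FPADD
[19] I5 reads
[22] I5 exec-done
[23] I4 exec-done · I5 writes R1
[24] I4 writes R6

cycle = 10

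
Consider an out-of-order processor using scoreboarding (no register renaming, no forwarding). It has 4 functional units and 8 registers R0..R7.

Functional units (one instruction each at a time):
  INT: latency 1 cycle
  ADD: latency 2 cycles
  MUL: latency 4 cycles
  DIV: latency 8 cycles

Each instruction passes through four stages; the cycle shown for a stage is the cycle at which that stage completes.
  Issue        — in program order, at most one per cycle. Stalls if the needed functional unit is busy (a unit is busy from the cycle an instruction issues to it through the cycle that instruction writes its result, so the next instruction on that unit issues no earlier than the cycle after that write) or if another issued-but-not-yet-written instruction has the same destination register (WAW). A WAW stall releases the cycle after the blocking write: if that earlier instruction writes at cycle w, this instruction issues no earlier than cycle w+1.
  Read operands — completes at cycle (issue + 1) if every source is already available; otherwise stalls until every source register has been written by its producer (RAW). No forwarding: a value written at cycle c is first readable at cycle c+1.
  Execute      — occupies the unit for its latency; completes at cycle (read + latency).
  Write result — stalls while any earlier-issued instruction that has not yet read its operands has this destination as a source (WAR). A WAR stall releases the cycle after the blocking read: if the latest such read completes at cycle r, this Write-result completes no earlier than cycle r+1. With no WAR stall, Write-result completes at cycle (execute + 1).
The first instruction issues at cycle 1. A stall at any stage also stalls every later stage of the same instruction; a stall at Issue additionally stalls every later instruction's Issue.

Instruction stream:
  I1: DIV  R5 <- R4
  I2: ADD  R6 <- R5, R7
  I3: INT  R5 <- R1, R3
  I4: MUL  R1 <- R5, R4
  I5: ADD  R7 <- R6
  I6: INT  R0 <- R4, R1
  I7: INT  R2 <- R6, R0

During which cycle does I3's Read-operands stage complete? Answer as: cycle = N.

cycle = 13

I1 -> (1, 2, 10, 11)
I2 -> (2, 12, 14, 15)  // RAW R5: wait I1 write@11
I3 -> (12, 13, 14, 15)  // WAW R5: wait I1 write@11
I4 -> (13, 16, 20, 21)  // RAW R5: wait I3 write@15
I5 -> (16, 17, 19, 20)  // struct: ADD busy until I2 writes@15
I6 -> (17, 22, 23, 24)  // RAW R1: wait I4 write@21
I7 -> (25, 26, 27, 28)  // struct: INT busy until I6 writes@24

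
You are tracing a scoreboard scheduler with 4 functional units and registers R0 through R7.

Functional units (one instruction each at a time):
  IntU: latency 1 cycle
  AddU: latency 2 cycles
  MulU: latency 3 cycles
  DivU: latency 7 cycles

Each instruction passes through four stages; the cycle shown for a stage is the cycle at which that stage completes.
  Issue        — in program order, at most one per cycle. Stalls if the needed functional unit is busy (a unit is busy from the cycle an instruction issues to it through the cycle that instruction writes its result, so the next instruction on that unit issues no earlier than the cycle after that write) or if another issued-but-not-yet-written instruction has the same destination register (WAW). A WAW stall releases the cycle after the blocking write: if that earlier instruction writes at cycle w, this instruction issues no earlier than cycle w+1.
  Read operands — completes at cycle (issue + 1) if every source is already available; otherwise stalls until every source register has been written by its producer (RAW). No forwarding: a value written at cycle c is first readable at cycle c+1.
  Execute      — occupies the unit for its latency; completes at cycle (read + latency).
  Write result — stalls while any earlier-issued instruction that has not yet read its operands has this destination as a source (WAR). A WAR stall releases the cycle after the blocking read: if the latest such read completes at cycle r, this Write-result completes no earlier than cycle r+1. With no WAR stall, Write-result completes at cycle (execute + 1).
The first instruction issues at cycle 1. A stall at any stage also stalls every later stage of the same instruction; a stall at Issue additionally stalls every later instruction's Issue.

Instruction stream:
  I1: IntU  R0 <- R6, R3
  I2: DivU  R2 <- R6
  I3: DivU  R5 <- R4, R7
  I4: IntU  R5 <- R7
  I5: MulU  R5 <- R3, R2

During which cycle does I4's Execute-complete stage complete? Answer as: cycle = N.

cycle = 24

1) issue 1, read 2, done 3, write 4
2) issue 2, read 3, done 10, write 11
3) issue 12, read 13, done 20, write 21  <struct: DivU busy until I2 writes@11>
4) issue 22, read 23, done 24, write 25  <WAW R5: wait I3 write@21>
5) issue 26, read 27, done 30, write 31  <WAW R5: wait I4 write@25>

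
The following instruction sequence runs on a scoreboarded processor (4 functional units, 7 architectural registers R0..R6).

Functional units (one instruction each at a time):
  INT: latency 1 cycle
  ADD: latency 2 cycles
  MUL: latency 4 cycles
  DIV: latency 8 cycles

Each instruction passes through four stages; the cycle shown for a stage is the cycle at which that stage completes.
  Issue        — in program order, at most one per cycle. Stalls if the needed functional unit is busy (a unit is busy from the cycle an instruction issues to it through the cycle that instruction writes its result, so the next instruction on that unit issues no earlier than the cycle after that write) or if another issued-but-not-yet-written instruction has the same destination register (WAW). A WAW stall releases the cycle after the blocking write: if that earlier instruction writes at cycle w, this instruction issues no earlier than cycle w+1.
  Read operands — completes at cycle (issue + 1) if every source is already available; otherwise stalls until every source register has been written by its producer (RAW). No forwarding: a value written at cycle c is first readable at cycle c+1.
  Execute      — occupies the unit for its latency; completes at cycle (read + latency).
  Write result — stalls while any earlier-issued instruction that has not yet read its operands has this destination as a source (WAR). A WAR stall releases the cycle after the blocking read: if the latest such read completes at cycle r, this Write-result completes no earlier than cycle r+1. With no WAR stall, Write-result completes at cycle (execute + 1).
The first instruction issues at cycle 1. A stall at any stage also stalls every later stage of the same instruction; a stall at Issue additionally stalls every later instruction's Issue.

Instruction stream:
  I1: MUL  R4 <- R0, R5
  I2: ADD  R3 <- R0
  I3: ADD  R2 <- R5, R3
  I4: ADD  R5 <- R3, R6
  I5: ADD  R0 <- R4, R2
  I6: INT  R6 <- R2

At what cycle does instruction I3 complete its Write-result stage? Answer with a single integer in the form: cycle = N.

cycle = 11

[1] I1→MUL
[2] I1 RO; I2→ADD
[3] I2 RO
[5] I2 EX
[6] I1 EX; I2 WR R3
[7] I1 WR R4; I3→ADD
[8] I3 RO
[10] I3 EX
[11] I3 WR R2
[12] I4→ADD
[13] I4 RO
[15] I4 EX
[16] I4 WR R5
[17] I5→ADD
[18] I5 RO; I6→INT
[19] I6 RO
[20] I5 EX; I6 EX
[21] I5 WR R0; I6 WR R6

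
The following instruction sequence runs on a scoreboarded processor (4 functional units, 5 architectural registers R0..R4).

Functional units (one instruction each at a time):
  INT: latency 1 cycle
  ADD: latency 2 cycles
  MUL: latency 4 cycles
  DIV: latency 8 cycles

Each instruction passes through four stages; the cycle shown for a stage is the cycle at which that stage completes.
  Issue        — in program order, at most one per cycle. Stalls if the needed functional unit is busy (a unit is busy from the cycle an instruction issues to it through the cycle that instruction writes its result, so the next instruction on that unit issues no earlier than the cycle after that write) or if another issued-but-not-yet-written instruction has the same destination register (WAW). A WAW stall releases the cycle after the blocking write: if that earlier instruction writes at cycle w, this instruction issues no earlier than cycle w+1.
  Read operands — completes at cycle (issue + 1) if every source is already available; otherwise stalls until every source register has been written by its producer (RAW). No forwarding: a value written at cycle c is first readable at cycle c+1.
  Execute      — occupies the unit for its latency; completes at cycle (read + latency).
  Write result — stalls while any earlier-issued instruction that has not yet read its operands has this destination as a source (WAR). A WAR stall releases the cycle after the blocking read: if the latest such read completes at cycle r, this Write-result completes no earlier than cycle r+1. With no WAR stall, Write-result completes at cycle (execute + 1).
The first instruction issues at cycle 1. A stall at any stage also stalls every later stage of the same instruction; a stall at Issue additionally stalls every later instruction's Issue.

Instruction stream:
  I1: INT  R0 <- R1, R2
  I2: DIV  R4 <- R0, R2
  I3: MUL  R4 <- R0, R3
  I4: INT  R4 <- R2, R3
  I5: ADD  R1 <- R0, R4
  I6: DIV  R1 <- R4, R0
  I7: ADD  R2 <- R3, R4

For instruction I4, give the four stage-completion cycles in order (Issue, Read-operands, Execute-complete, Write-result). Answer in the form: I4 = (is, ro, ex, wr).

I4 = (22, 23, 24, 25)

t=1  I1 issues→INT
t=2  I1 reads, I2 issues→DIV
t=3  I1 exec-done
t=4  I1 writes R0
t=5  I2 reads
t=13  I2 exec-done
t=14  I2 writes R4
t=15  I3 issues→MUL
t=16  I3 reads
t=20  I3 exec-done
t=21  I3 writes R4
t=22  I4 issues→INT
t=23  I4 reads, I5 issues→ADD
t=24  I4 exec-done
t=25  I4 writes R4
t=26  I5 reads
t=28  I5 exec-done
t=29  I5 writes R1
t=30  I6 issues→DIV
t=31  I6 reads, I7 issues→ADD
t=32  I7 reads
t=34  I7 exec-done
t=35  I7 writes R2
t=39  I6 exec-done
t=40  I6 writes R1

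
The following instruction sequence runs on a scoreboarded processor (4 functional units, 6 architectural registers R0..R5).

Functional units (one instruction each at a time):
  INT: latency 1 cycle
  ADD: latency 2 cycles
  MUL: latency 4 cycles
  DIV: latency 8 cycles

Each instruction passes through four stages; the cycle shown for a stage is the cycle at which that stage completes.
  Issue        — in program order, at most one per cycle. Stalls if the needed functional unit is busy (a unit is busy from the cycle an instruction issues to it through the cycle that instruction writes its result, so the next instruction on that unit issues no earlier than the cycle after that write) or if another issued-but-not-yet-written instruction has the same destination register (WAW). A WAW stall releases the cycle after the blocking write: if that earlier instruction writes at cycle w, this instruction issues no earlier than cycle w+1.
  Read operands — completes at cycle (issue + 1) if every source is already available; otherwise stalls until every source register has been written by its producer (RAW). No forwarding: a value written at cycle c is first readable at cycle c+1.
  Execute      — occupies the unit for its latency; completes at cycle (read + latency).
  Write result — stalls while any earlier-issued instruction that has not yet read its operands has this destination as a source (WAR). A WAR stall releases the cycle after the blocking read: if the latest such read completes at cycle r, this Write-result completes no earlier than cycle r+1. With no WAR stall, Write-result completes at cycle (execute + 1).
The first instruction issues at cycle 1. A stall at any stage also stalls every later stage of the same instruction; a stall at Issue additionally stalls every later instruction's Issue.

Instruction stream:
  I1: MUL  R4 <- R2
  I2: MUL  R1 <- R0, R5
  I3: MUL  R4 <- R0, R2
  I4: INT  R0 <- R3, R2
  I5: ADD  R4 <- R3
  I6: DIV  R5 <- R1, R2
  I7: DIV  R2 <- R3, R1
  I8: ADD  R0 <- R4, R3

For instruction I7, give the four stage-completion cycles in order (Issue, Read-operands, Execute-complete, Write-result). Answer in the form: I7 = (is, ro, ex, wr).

I1 -> (1, 2, 6, 7)
I2 -> (8, 9, 13, 14)  // struct: MUL busy until I1 writes@7
I3 -> (15, 16, 20, 21)  // struct: MUL busy until I2 writes@14
I4 -> (16, 17, 18, 19)
I5 -> (22, 23, 25, 26)  // WAW R4: wait I3 write@21
I6 -> (23, 24, 32, 33)
I7 -> (34, 35, 43, 44)  // struct: DIV busy until I6 writes@33
I8 -> (35, 36, 38, 39)

I7 = (34, 35, 43, 44)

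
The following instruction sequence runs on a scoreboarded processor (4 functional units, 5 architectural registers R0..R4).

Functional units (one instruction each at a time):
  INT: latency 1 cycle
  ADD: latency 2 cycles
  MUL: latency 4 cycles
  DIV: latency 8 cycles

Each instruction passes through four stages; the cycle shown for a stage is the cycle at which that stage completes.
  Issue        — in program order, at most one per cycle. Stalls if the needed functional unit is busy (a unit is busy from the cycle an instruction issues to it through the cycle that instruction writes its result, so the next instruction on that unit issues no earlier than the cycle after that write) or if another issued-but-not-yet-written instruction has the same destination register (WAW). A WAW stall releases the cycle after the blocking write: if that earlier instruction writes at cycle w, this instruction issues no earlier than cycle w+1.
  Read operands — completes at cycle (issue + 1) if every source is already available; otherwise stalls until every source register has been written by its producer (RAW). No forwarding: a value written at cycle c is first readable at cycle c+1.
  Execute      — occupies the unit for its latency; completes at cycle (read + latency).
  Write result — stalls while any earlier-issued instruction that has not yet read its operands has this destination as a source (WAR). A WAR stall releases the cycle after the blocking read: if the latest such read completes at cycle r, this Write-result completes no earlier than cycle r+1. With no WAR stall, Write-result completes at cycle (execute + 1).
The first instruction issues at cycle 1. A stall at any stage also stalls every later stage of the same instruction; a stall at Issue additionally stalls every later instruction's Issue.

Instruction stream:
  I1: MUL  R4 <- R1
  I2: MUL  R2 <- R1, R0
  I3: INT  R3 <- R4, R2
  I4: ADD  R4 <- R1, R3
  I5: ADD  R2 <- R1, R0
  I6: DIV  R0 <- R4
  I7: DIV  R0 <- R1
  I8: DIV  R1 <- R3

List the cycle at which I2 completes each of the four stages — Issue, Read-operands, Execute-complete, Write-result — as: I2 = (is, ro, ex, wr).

I2 = (8, 9, 13, 14)

  I1 | 1 | 2 | 6 | 7
  I2 | 8 | 9 | 13 | 14   struct: MUL busy until I1 writes@7
  I3 | 9 | 15 | 16 | 17   RAW R2: wait I2 write@14
  I4 | 10 | 18 | 20 | 21   RAW R3: wait I3 write@17
  I5 | 22 | 23 | 25 | 26   struct: ADD busy until I4 writes@21
  I6 | 23 | 24 | 32 | 33
  I7 | 34 | 35 | 43 | 44   struct: DIV busy until I6 writes@33
  I8 | 45 | 46 | 54 | 55   struct: DIV busy until I7 writes@44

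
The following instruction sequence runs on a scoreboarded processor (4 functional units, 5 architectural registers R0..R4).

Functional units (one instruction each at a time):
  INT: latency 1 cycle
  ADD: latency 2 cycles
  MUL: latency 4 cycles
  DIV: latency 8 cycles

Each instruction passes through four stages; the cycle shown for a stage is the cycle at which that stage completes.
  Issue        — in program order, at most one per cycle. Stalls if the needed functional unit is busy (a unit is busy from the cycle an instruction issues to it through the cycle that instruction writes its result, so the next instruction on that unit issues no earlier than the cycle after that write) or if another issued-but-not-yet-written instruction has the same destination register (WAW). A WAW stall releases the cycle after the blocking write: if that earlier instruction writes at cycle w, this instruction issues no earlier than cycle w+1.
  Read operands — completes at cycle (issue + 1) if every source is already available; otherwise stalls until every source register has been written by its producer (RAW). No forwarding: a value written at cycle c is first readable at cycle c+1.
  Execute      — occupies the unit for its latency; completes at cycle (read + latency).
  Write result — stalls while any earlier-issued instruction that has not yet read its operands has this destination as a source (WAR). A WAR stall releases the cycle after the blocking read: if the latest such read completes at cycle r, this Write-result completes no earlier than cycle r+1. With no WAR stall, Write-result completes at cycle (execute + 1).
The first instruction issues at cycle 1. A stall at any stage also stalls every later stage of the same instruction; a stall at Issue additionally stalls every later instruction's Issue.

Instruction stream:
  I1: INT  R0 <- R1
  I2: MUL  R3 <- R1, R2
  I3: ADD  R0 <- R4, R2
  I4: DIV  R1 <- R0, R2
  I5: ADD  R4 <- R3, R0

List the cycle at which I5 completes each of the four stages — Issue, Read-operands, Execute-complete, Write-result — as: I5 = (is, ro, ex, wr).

I5 = (10, 11, 13, 14)

c1: issue I1 (INT)
c2: I1 read-ops · issue I2 (MUL)
c3: I1 finished on INT · I2 read-ops
c4: I1→R0
c5: issue I3 (ADD)
c6: I3 read-ops · issue I4 (DIV)
c7: I2 finished on MUL
c8: I2→R3 · I3 finished on ADD
c9: I3→R0
c10: I4 read-ops · issue I5 (ADD)
c11: I5 read-ops
c13: I5 finished on ADD
c14: I5→R4
c18: I4 finished on DIV
c19: I4→R1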